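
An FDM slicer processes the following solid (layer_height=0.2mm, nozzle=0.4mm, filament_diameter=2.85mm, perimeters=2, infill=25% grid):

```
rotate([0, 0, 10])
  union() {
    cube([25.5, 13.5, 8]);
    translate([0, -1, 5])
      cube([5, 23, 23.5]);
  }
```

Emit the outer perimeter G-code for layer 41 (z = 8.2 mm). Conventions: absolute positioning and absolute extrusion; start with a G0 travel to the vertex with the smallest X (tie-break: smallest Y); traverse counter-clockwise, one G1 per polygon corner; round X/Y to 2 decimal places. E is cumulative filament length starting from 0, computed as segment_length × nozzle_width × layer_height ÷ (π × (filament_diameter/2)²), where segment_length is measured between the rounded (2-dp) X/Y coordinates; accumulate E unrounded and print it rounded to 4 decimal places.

At z = 8.2 mm: the cube does not reach this height (z outside [0, 8]); the 5×23 cube at (0, -1) contributes its full rectangle; Combining (union): only the 5×23 cube at (0, -1) is present, so the union is just that shape — 1 connected region; (whole slice rotated 10° about Z — lengths, areas and connectivity unchanged). The outline is a single polygon with 4 vertices. Extrusion per mm of travel: 0.4 × 0.2 / (π × 1.425²) = 0.012540. Accumulating E over each segment gives final E = 0.7022.

G0 X-3.82 Y21.67 Z8.20
G1 X0.17 Y-0.98 E0.2884
G1 X5.10 Y-0.12 E0.3512
G1 X1.10 Y22.53 E0.6396
G1 X-3.82 Y21.67 E0.7022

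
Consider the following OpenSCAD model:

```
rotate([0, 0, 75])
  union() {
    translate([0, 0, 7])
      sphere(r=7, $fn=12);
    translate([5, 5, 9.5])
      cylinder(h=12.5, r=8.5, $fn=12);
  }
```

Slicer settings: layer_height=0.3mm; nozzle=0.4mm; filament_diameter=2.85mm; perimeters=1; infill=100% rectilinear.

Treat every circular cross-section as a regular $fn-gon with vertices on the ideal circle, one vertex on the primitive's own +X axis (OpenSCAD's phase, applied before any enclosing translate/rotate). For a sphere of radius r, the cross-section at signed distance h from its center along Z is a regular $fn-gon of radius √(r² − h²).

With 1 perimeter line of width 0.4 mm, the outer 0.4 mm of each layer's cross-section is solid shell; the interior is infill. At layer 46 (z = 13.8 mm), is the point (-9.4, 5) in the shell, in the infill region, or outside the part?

infill

At z = 13.8 mm: the r=7 sphere contributes a regular 12-gon of circumradius √(7²−6.8²) = 1.661; the r=8.5 cylinder at (5, 5) gives a regular 12-gon of circumradius 8.5 (constant along its height); Combining (union): the regions partially overlap (shared area 7.51 mm²), so overlapping operands fuse into one piece — 1 connected region; (whole slice rotated 75° about Z — lengths, areas and connectivity unchanged). Overall, the cross-section is a single solid region. Undo the 75° rotation: the query point maps to (2.397, 10.374) in the un-rotated model frame. The nearest boundary edge runs (0.75, 12.36)→(5.00, 13.50); distance from the point to it = 2.35 mm. The point is inside the cross-section and 2.35 mm from the nearest boundary — more than the 0.4 mm shell width (1 × 0.4), so it's in the infill interior.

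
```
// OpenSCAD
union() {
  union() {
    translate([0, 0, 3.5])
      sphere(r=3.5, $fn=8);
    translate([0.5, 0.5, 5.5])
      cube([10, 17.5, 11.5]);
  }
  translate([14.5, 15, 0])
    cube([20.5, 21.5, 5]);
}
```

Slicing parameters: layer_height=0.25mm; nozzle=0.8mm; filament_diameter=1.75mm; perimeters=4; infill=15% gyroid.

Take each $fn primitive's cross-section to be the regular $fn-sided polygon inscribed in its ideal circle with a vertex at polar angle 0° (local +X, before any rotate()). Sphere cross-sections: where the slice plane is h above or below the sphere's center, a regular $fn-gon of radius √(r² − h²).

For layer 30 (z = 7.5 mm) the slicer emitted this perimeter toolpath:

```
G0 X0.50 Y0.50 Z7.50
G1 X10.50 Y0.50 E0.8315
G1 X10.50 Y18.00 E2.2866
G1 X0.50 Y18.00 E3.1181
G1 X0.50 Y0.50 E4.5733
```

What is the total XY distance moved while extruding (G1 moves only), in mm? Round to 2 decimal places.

55.00 mm

Sum the Euclidean lengths of each G1 segment: total = 55.00 mm.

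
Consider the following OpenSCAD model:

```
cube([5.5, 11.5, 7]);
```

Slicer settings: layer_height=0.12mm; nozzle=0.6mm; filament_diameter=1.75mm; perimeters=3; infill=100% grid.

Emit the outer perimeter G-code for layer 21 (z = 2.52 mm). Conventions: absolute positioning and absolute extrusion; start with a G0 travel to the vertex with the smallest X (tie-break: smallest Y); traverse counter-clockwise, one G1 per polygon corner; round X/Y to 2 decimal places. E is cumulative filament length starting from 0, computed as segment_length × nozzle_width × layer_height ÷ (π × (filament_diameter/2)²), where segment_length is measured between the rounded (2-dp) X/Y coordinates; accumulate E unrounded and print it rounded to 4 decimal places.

At z = 2.52 mm: the cube is present — its section is the full 5.5×11.5 rectangle. The outline is a single polygon with 4 vertices. Extrusion per mm of travel: 0.6 × 0.12 / (π × 0.875²) = 0.029934. Accumulating E over each segment gives final E = 1.0178.

G0 X0.00 Y0.00 Z2.52
G1 X5.50 Y0.00 E0.1646
G1 X5.50 Y11.50 E0.5089
G1 X0.00 Y11.50 E0.6735
G1 X0.00 Y0.00 E1.0178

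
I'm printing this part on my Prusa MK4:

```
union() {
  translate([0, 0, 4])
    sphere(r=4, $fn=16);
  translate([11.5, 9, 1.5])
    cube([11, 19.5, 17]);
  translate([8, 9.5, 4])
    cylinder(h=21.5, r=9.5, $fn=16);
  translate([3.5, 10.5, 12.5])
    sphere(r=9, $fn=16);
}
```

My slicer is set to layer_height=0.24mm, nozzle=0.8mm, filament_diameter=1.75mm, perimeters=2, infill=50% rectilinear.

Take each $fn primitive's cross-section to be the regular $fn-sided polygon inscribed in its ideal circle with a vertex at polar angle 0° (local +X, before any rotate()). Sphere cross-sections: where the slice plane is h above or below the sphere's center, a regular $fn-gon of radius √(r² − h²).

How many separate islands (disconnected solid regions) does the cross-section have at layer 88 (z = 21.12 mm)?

At z = 21.12 mm: the sphere does not reach this height (|z−center|=17.120 > r=4); the cube at (11.5, 9) is absent (z outside [1.5, 18.5]); the r=9.5 cylinder at (8, 9.5) contributes a regular 16-gon of circumradius 9.5; the r=9 sphere at (3.5, 10.5) slices to a regular 16-gon of circumradius 2.588 (√(r²−h²) with h=8.62 from center); Merging all regions: the r=9 sphere at (3.5, 10.5) lies entirely inside the r=9.5 cylinder at (8, 9.5), so the union is just the r=9.5 cylinder at (8, 9.5) — 1 connected region. Overall, the cross-section is a single solid region. Island count = 1.

1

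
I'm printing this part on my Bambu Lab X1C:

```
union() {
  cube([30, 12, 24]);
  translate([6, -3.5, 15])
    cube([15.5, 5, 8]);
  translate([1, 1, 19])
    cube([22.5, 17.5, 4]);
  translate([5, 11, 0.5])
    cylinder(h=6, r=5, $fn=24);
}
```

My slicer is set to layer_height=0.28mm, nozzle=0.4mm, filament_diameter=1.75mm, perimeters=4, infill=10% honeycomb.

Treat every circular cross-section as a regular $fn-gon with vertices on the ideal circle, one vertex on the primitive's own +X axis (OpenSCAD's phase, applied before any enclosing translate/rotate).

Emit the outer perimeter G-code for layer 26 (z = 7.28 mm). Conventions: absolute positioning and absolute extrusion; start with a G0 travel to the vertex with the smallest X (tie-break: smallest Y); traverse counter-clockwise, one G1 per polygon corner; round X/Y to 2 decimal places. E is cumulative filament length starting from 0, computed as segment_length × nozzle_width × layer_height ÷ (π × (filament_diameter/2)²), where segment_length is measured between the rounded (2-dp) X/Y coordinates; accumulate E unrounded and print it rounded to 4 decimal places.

G0 X0.00 Y0.00 Z7.28
G1 X30.00 Y0.00 E1.3969
G1 X30.00 Y12.00 E1.9557
G1 X0.00 Y12.00 E3.3526
G1 X0.00 Y0.00 E3.9114

At z = 7.28 mm: the cube is present — its section is the full 30×12 rectangle; the cube at (6, -3.5) does not reach this height (z outside [15, 23]); the cube at (1, 1) is absent (z outside [19, 23]); the cylinder at (5, 11) does not reach this height (z outside [0.5, 6.5]); Taking the union: only the 30×12 cube is present, so the union is just that shape — 1 connected region. The outline is a single polygon with 4 vertices. Extrusion per mm of travel: 0.4 × 0.28 / (π × 0.875²) = 0.046564. Accumulating E over each segment gives final E = 3.9114.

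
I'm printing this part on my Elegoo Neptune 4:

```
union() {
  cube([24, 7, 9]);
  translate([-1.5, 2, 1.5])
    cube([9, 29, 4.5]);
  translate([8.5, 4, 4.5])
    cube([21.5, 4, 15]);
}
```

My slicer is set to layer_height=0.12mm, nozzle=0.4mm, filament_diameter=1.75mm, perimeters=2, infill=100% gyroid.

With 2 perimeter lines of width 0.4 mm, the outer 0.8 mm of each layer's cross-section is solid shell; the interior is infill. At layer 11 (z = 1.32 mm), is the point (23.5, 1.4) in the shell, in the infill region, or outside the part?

shell

At z = 1.32 mm: the cube is present — its section is the full 24×7 rectangle; the cube at (-1.5, 2) is not intersected at this z (z outside [1.5, 6]); the cube at (8.5, 4) does not reach this height (z outside [4.5, 19.5]); Taking the union: only the 24×7 cube is present, so the union is just that shape — 1 connected region. Overall, the cross-section is a single solid region. The nearest boundary edge runs (24.00, 0.00)→(24.00, 7.00); distance from the point to it = 0.50 mm. The point is inside the cross-section, 0.50 mm from the nearest boundary — within the 0.8 mm shell band (2 × 0.4).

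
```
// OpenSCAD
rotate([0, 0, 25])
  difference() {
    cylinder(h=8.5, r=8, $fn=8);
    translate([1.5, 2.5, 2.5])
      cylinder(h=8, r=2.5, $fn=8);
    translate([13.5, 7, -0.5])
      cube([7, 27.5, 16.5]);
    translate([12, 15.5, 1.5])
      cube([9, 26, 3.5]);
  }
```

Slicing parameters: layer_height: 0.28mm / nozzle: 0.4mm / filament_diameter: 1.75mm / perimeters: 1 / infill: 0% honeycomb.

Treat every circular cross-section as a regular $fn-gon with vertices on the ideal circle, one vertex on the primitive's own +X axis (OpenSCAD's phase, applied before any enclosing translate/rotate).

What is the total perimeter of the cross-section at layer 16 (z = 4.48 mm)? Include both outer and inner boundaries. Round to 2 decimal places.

At z = 4.48 mm: the cylinder: section is a regular 8-gon, circumradius r=8 (perimeter = 2·8·8.000·sin(180°/8) = 48.98 mm); the r=2.5 cylinder at (1.5, 2.5) gives a regular 8-gon of circumradius 2.5 (constant along its height) (perimeter = 2·8·2.500·sin(180°/8) = 15.31 mm); the 7×27.5 cube at (13.5, 7) contributes its full rectangle (perimeter 69.00 mm); the 9×26 cube at (12, 15.5) contributes its full rectangle (perimeter 70.00 mm); Subtracting the remaining from the first: starting from the r=8 cylinder, the r=2.5 cylinder at (1.5, 2.5) lies wholly inside it (removes its full 17.68 mm² and its 15.31 mm outline becomes a hole wall); the 7×27.5 cube at (13.5, 7) misses the remaining region (no effect); the 9×26 cube at (12, 15.5) misses the remaining region (no effect) — boundary (outer + 1 inner loop) = 64.29 mm; (rotated 25° about Z; rotation is an isometry so areas/perimeters/island counts are preserved). Overall, the cross-section is one region with 1 hole. Total boundary length (outer + inner) = 64.29 mm.

64.29 mm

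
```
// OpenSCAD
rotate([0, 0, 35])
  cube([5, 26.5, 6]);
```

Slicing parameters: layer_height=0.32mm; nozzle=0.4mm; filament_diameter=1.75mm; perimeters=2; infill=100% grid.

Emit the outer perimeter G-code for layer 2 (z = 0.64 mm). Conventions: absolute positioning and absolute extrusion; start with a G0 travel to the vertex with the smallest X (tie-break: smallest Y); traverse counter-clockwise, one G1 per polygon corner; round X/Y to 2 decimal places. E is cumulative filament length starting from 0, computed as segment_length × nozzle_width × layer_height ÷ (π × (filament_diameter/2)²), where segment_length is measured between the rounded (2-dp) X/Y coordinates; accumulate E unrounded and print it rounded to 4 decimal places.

At z = 0.64 mm: the cube (footprint 5×26.5) is included at this height; (rotated 35° about Z; rotation is an isometry so areas/perimeters/island counts are preserved). The outline is a single polygon with 4 vertices. Extrusion per mm of travel: 0.4 × 0.32 / (π × 0.875²) = 0.053216. Accumulating E over each segment gives final E = 3.3533.

G0 X-15.20 Y21.71 Z0.64
G1 X0.00 Y0.00 E1.4103
G1 X4.10 Y2.87 E1.6767
G1 X-11.10 Y24.58 E3.0870
G1 X-15.20 Y21.71 E3.3533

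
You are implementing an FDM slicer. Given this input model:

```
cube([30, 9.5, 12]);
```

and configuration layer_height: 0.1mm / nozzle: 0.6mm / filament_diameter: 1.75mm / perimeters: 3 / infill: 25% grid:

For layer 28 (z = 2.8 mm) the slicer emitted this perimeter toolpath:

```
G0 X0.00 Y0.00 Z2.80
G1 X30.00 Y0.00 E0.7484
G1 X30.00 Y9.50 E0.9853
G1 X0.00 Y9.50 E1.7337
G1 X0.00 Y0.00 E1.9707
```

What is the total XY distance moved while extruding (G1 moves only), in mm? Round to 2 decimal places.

79.00 mm

Sum the Euclidean lengths of each G1 segment: total = 79.00 mm.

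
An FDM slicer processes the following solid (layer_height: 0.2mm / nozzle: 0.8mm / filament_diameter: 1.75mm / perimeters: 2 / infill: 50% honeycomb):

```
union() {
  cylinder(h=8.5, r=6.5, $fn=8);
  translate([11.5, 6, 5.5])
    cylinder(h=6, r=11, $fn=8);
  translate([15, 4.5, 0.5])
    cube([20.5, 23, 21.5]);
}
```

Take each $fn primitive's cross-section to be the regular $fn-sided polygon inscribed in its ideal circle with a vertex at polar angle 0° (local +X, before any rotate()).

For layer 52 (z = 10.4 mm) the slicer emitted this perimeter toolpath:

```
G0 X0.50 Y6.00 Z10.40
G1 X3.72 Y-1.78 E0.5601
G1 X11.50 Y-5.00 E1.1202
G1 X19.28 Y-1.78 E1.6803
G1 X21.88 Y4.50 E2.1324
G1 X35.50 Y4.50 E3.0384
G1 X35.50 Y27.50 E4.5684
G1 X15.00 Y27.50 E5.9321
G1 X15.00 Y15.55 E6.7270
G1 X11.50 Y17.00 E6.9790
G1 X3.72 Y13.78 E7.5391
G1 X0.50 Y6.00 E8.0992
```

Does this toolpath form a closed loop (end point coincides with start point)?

Start point (G0): (0.50, 6.00). End point (last G1): the path returns to the start — closed.

yes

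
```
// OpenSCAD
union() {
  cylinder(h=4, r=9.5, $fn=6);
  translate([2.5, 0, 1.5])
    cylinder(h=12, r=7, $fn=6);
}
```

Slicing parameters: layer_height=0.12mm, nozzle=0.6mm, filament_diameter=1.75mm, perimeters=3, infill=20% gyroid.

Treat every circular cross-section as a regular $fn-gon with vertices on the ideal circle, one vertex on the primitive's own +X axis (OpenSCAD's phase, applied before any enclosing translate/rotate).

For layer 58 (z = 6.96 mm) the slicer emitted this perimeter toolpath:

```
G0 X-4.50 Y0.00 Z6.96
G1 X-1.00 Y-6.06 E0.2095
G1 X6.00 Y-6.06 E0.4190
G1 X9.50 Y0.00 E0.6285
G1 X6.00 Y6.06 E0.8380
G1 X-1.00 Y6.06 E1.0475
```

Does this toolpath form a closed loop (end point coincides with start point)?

Start point (G0): (-4.50, 0.00). End point (last G1): the path does not return to the start — open.

no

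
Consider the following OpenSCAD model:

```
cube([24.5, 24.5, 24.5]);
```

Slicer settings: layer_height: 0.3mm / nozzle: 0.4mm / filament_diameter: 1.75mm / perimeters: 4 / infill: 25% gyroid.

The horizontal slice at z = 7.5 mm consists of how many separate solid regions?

1

At z = 7.5 mm: the 24.5×24.5 cube contributes its full rectangle. The result has 1 disconnected region.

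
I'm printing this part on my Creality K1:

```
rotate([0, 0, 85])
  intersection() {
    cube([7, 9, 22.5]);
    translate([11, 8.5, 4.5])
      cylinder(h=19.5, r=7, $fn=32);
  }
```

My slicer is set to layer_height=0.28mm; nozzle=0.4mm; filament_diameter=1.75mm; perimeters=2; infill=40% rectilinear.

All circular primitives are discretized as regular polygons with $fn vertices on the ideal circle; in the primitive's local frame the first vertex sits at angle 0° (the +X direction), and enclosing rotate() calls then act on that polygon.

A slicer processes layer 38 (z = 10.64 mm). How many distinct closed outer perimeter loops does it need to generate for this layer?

1

At z = 10.64 mm: the cube (footprint 7×9) is included at this height; the r=7 cylinder at (11, 8.5) gives a regular 32-gon of circumradius 7 (constant along its height); Keeping only the common overlap: the r=7 cylinder at (11, 8.5) partially overlaps the 7×9 cube; clipping to the common part keeps 13.43 mm² — 1 connected region; (rotated 85° about Z; rotation is an isometry so areas/perimeters/island counts are preserved). The result has 1 disconnected region.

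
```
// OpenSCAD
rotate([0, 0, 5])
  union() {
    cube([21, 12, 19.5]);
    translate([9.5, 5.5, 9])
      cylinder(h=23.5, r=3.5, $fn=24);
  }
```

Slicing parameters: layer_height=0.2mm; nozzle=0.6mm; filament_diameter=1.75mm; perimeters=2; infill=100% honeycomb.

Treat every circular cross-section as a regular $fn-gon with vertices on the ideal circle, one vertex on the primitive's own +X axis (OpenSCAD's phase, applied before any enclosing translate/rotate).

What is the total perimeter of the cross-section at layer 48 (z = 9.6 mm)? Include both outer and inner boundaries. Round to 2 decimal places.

At z = 9.6 mm: the cube is present — its section is the full 21×12 rectangle (perimeter 66.00 mm); the r=3.5 cylinder at (9.5, 5.5) gives a regular 24-gon of circumradius 3.5 (constant along its height) (perimeter = 2·24·3.500·sin(180°/24) = 21.93 mm); Merging all regions: the r=3.5 cylinder at (9.5, 5.5) lies entirely inside the 21×12 cube, so the union is just the 21×12 cube — boundary = 66.00 mm; (whole slice rotated 5° about Z — lengths, areas and connectivity unchanged). Overall, the cross-section is a single solid region. Total boundary length (outer) = 66.00 mm.

66.00 mm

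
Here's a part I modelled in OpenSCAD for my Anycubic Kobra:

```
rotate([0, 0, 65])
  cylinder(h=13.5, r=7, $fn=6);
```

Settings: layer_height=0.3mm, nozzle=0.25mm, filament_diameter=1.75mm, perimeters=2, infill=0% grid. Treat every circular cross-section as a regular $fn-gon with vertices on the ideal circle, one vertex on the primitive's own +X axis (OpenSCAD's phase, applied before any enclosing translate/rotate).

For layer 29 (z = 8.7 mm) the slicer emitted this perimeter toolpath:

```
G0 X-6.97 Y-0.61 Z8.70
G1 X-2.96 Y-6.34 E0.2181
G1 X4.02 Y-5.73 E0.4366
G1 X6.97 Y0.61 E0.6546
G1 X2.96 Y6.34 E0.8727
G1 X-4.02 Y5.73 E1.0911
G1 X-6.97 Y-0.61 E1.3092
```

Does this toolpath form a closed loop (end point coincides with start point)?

Start point (G0): (-6.97, -0.61). End point (last G1): the path returns to the start — closed.

yes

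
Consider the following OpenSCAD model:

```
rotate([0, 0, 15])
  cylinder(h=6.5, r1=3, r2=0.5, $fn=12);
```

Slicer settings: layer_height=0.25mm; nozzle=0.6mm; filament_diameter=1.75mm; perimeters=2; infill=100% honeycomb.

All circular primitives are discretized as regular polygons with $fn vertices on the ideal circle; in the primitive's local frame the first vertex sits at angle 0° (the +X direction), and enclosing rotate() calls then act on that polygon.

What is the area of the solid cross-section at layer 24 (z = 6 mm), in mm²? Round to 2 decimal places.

At z = 6 mm: the cone: at t=0.923 of its height the radius interpolates to r₁+(r₂−r₁)t = 0.692, giving a regular 12-gon of that circumradius (area = (12/2)·0.692²·sin(360°/12) = 1.44 mm²); (rotated 15° about Z; rotation is an isometry so areas/perimeters/island counts are preserved). Overall, the cross-section is a single solid region. Net area = 1.44 mm².

1.44 mm²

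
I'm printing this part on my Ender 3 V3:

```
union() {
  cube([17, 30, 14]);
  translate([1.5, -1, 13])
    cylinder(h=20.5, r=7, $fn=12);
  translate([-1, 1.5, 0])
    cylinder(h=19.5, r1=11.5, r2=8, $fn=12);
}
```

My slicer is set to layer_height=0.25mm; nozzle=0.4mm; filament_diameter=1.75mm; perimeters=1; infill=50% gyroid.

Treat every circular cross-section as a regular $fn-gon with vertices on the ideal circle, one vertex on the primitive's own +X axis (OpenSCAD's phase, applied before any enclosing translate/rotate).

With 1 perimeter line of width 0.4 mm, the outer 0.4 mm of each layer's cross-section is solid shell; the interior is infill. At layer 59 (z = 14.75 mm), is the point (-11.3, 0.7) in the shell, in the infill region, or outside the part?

outside

At z = 14.75 mm: the cube is absent (z outside [0, 14]); the r=7 cylinder at (1.5, -1) contributes a regular 12-gon of circumradius 7; the cone at (-1, 1.5) contributes a regular 12-gon of circumradius 8.853 (interpolated between r1=11.5 and r2=8 at t=0.756); Combining (union): the regions partially overlap (shared area 129.45 mm²), so overlapping operands fuse into one piece — 1 connected region. Overall, the cross-section is a single solid region. The nearest boundary edge runs (-8.67, -2.93)→(-9.85, 1.50); distance from the point to it = 1.61 mm. The point is not inside any of the regions above, so it lies outside the cross-section (1.61 mm from the nearest boundary).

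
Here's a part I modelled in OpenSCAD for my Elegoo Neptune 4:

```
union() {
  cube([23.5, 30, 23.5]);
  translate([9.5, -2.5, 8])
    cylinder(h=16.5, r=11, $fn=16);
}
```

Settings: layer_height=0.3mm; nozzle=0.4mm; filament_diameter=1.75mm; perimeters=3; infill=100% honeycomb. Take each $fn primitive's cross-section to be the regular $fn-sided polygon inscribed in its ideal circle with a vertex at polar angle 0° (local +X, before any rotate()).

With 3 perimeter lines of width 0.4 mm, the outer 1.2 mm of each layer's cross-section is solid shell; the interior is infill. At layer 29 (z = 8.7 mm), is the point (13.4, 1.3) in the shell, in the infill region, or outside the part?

infill

At z = 8.7 mm: the 23.5×30 cube contributes its full rectangle; the r=11 cylinder at (9.5, -2.5) contributes a regular 16-gon of circumradius 11; Merging all regions: the regions partially overlap (shared area 129.71 mm²), so overlapping operands fuse into one piece — 1 connected region. Overall, the cross-section is a single solid region. The nearest boundary edge runs (23.50, 0.00)→(20.00, 0.00); distance from the point to it = 6.73 mm. The point is inside the cross-section and 6.73 mm from the nearest boundary — more than the 1.2 mm shell width (3 × 0.4), so it's in the infill interior.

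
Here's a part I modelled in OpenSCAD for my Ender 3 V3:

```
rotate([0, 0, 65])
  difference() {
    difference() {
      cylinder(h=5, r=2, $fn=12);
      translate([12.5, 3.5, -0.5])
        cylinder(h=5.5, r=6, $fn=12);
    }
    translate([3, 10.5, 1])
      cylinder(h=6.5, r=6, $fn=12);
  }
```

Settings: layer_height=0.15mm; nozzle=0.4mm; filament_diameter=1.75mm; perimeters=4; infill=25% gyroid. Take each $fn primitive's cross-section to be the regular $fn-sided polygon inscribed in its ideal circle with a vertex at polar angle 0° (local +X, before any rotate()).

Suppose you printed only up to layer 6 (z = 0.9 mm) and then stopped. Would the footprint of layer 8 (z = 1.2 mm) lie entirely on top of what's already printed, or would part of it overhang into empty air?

entirely on top

Compare the two slices. At z = 0.9: the r=2 cylinder gives a regular 12-gon of circumradius 2 (constant along its height) (area = (12/2)·2.000²·sin(360°/12) = 12.00 mm²); the cylinder at (12.5, 3.5): section is a regular 12-gon, circumradius r=6 (area = (12/2)·6.000²·sin(360°/12) = 108.00 mm²); After the difference (first − rest): starting from the r=2 cylinder (12.00 mm²), the r=6 cylinder at (12.5, 3.5) misses the remaining region (no effect) — area = 12.00 mm²; the cylinder at (3, 10.5) is not intersected at this z (z outside [1, 7.5]); Taking the first minus the rest: none of the subtracted shapes is present at this height, so the result so far is unchanged — area = 12.00 mm²; (rotated 65° about Z; rotation is an isometry so areas/perimeters/island counts are preserved). At z = 1.2: the r=2 cylinder gives a regular 12-gon of circumradius 2 (constant along its height) (area = (12/2)·2.000²·sin(360°/12) = 12.00 mm²); the r=6 cylinder at (12.5, 3.5) gives a regular 12-gon of circumradius 6 (constant along its height) (area = (12/2)·6.000²·sin(360°/12) = 108.00 mm²); After the difference (first − rest): starting from the r=2 cylinder (12.00 mm²), the r=6 cylinder at (12.5, 3.5) misses the remaining region (no effect) — area = 12.00 mm²; the r=6 cylinder at (3, 10.5) gives a regular 12-gon of circumradius 6 (constant along its height) (area = (12/2)·6.000²·sin(360°/12) = 108.00 mm²); Taking the first minus the rest: starting from the result so far (12.00 mm²), the r=6 cylinder at (3, 10.5) misses the remaining region (no effect) — area = 12.00 mm²; (whole slice rotated 65° about Z — lengths, areas and connectivity unchanged). Checking containment: the cross-section at z = 1.2 is a subset of the cross-section at z = 0.9.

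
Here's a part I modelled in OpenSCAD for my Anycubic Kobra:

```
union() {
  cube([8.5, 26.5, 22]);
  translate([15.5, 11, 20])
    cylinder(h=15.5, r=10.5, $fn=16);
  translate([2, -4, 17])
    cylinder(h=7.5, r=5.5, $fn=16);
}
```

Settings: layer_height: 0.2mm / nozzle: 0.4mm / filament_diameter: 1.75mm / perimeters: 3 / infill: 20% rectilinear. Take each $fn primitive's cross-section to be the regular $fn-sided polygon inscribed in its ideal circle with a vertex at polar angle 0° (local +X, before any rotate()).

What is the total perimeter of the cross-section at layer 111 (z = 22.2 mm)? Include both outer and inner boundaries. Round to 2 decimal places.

At z = 22.2 mm: the cube is absent (z outside [0, 22]); the cylinder at (15.5, 11): section is a regular 16-gon, circumradius r=10.5 (perimeter = 2·16·10.500·sin(180°/16) = 65.55 mm); the r=5.5 cylinder at (2, -4) gives a regular 16-gon of circumradius 5.5 (constant along its height) (perimeter = 2·16·5.500·sin(180°/16) = 34.34 mm); Merging all regions: the 2 present regions are separate (no shared area or edge), so areas and boundary lengths simply add and each stays a separate island — boundary = 99.89 mm. Overall, the cross-section has 2 separate islands. Total boundary length (outer) = 99.89 mm.

99.89 mm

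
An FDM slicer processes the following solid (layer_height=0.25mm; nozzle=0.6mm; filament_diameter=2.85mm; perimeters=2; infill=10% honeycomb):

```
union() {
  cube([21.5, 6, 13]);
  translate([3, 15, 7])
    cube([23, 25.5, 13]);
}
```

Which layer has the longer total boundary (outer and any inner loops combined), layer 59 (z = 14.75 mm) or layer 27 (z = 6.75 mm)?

Layer 59 (z = 14.75): the cube is not intersected at this z (z outside [0, 13]); the cube at (3, 15) (footprint 23×25.5) is included at this height (perimeter 97.00 mm); Taking the union: only the 23×25.5 cube at (3, 15) is present, so the union is just that shape — boundary = 97.00 mm. So its perimeter = 97.00 mm. Layer 27 (z = 6.75): the 21.5×6 cube contributes its full rectangle (perimeter 55.00 mm); the cube at (3, 15) is not intersected at this z (z outside [7, 20]); Merging all regions: only the 21.5×6 cube is present, so the union is just that shape — boundary = 55.00 mm. So its perimeter = 55.00 mm. Layer 59 is larger (97.00 vs 55.00 mm).

layer 59 (z = 14.75 mm)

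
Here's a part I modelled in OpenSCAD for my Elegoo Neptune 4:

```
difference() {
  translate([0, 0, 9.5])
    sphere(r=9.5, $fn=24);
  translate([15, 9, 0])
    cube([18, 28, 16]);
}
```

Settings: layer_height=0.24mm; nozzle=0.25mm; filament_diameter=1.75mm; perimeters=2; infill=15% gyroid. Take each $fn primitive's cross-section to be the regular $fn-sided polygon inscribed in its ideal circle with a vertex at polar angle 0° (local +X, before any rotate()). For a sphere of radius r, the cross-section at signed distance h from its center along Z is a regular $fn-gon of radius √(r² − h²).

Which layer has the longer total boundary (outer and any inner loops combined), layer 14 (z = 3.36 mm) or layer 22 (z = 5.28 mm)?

Layer 14 (z = 3.36): the sphere: section is a regular 24-gon, circumradius = √(r²−h²) = √(9.5²−6.14²) = 7.249 (perimeter = 2·24·7.249·sin(180°/24) = 45.42 mm); the 18×28 cube at (15, 9) contributes its full rectangle (perimeter 92.00 mm); Subtracting the remaining from the first: starting from the r=9.5 sphere, the 18×28 cube at (15, 9) misses the remaining region (no effect) — boundary = 45.42 mm. So its perimeter = 45.42 mm. Layer 22 (z = 5.28): the r=9.5 sphere slices to a regular 24-gon of circumradius 8.511 (√(r²−h²) with h=4.22 from center) (perimeter = 2·24·8.511·sin(180°/24) = 53.33 mm); the 18×28 cube at (15, 9) contributes its full rectangle (perimeter 92.00 mm); Taking the first minus the rest: starting from the r=9.5 sphere, the 18×28 cube at (15, 9) misses the remaining region (no effect) — boundary = 53.33 mm. So its perimeter = 53.33 mm. Layer 22 is larger (53.33 vs 45.42 mm).

layer 22 (z = 5.28 mm)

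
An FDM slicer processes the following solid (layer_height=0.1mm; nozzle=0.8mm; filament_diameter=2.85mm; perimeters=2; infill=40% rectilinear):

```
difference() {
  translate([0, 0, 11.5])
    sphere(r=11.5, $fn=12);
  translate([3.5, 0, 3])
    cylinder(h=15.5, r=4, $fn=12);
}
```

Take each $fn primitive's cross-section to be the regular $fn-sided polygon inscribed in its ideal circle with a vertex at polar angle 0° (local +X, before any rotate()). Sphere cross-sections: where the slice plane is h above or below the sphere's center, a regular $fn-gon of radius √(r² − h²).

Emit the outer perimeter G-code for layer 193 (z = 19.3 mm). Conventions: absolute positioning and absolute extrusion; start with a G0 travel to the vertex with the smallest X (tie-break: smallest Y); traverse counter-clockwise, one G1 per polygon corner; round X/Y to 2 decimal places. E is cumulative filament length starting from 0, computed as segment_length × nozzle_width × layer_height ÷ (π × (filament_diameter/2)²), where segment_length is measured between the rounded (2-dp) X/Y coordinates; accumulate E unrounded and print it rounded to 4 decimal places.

At z = 19.3 mm: the sphere: section is a regular 12-gon, circumradius = √(r²−h²) = √(11.5²−7.8²) = 8.450; the cylinder at (3.5, 0) does not reach this height (z outside [3, 18.5]); Taking the first minus the rest: none of the subtracted shapes is present at this height, so the r=11.5 sphere is unchanged — 1 connected region. The outline is a single polygon with 12 vertices. Extrusion per mm of travel: 0.8 × 0.1 / (π × 1.425²) = 0.012540. Accumulating E over each segment gives final E = 0.6584.

G0 X-8.45 Y0.00 Z19.30
G1 X-7.32 Y-4.23 E0.0549
G1 X-4.23 Y-7.32 E0.1097
G1 X0.00 Y-8.45 E0.1646
G1 X4.23 Y-7.32 E0.2195
G1 X7.32 Y-4.23 E0.2743
G1 X8.45 Y0.00 E0.3292
G1 X7.32 Y4.23 E0.3841
G1 X4.23 Y7.32 E0.4389
G1 X0.00 Y8.45 E0.4938
G1 X-4.23 Y7.32 E0.5487
G1 X-7.32 Y4.23 E0.6035
G1 X-8.45 Y0.00 E0.6584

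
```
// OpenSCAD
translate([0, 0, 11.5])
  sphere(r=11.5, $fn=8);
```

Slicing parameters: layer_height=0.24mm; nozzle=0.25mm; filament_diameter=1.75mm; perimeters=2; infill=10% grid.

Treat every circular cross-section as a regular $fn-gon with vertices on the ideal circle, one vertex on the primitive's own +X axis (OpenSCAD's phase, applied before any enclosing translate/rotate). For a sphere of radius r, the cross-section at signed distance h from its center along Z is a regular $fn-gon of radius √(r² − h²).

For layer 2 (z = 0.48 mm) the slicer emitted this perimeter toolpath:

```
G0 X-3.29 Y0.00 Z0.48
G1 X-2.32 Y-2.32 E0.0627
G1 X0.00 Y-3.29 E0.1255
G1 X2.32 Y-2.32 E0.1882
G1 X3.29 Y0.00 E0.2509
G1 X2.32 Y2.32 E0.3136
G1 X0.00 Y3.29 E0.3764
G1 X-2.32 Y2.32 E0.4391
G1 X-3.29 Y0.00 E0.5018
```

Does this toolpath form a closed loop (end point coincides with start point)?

Start point (G0): (-3.29, 0.00). End point (last G1): the path returns to the start — closed.

yes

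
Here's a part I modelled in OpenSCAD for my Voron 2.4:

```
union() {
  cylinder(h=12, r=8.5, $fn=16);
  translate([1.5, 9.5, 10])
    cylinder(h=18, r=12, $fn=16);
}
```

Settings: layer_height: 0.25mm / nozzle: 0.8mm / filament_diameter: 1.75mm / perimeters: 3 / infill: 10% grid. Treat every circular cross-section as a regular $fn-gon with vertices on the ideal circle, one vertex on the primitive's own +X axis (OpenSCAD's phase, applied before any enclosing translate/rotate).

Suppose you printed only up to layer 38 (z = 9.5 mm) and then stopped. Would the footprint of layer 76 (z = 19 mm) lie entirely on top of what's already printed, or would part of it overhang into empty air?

Compare the two slices. At z = 9.5: the cylinder: section is a regular 16-gon, circumradius r=8.5 (area = (16/2)·8.500²·sin(360°/16) = 221.19 mm²); the cylinder at (1.5, 9.5) is absent (z outside [10, 28]); Combining (union): only the r=8.5 cylinder is present, so the union is just that shape — area = 221.19 mm². At z = 19: the cylinder does not reach this height (z outside [0, 12]); the cylinder at (1.5, 9.5): section is a regular 16-gon, circumradius r=12 (area = (16/2)·12.000²·sin(360°/16) = 440.85 mm²); Merging all regions: only the r=12 cylinder at (1.5, 9.5) is present, so the union is just that shape — area = 440.85 mm². Checking containment: at z = 19 the cross-section extends beyond the z = 9.5 cross-section by about 310.92 mm².

part overhangs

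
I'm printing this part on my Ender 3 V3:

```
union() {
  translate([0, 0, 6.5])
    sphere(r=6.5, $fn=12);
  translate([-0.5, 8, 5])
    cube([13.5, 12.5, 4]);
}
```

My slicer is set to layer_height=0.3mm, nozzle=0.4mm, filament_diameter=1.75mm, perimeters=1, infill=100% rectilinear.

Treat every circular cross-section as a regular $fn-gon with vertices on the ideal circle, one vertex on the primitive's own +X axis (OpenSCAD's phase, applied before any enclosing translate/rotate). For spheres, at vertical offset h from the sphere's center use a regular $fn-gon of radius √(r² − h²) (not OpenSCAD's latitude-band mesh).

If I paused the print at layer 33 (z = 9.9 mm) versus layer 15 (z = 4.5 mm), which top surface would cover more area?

Layer 33 (z = 9.9): the sphere: section is a regular 12-gon, circumradius = √(r²−h²) = √(6.5²−3.4²) = 5.540 (area = (12/2)·5.540²·sin(360°/12) = 92.07 mm²); the cube at (-0.5, 8) is absent (z outside [5, 9]); Taking the union: only the r=6.5 sphere is present, so the union is just that shape — area = 92.07 mm². So its area = 92.07 mm². Layer 15 (z = 4.5): the sphere: section is a regular 12-gon, circumradius = √(r²−h²) = √(6.5²−2²) = 6.185 (area = (12/2)·6.185²·sin(360°/12) = 114.75 mm²); the cube at (-0.5, 8) does not reach this height (z outside [5, 9]); Combining (union): only the r=6.5 sphere is present, so the union is just that shape — area = 114.75 mm². So its area = 114.75 mm². Layer 15 is larger (114.75 vs 92.07 mm²).

layer 15 (z = 4.5 mm)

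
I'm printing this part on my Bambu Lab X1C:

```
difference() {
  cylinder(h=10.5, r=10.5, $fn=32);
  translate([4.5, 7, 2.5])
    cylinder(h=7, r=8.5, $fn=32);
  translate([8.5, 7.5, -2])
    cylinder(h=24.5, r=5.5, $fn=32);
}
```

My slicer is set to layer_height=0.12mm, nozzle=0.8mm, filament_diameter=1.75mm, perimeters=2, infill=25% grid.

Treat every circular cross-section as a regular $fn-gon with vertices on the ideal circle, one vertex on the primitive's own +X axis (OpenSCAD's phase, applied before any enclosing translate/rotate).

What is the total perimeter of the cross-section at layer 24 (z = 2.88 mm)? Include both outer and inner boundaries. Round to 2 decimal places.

At z = 2.88 mm: the r=10.5 cylinder gives a regular 32-gon of circumradius 10.5 (constant along its height) (perimeter = 2·32·10.500·sin(180°/32) = 65.87 mm); the r=8.5 cylinder at (4.5, 7) gives a regular 32-gon of circumradius 8.5 (constant along its height) (perimeter = 2·32·8.500·sin(180°/32) = 53.32 mm); the r=5.5 cylinder at (8.5, 7.5) contributes a regular 32-gon of circumradius 5.5 (perimeter = 2·32·5.500·sin(180°/32) = 34.50 mm); Taking the first minus the rest: starting from the r=10.5 cylinder, the r=8.5 cylinder at (4.5, 7) partially overlaps it — only the 127.46 mm² overlap (of its 225.52 mm²) is removed, clipping the outline; the r=5.5 cylinder at (8.5, 7.5) misses the remaining region (no effect) — boundary = 69.56 mm. Overall, the cross-section is a single solid region. Total boundary length (outer) = 69.56 mm.

69.56 mm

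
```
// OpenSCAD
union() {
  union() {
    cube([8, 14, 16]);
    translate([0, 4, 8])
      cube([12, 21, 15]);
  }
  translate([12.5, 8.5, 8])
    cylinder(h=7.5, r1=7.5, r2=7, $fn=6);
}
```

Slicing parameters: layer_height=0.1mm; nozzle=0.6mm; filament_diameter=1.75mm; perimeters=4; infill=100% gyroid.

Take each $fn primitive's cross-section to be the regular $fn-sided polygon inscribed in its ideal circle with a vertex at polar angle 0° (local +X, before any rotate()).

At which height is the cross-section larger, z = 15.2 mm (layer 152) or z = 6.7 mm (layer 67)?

layer 152 (z = 15.2 mm)

Layer 152 (z = 15.2): the cube is present — its section is the full 8×14 rectangle (area 112.00 mm²); the cube at (0, 4) (footprint 12×21) is included at this height (area 252.00 mm²); Taking the union: the regions partially overlap — summed areas 364.00 mm² minus the doubly-counted overlap 80.00 mm² gives 284.00 mm² — area = 284.00 mm²; the cone at (12.5, 8.5) contributes a regular 6-gon of circumradius 7.020 (interpolated between r1=7.5 and r2=7 at t=0.960) (area = (6/2)·7.020²·sin(360°/6) = 128.03 mm²); Combining (union): the regions partially overlap — summed areas 412.03 mm² minus the doubly-counted overlap 52.46 mm² gives 359.57 mm² — area = 359.57 mm². So its area = 359.57 mm². Layer 67 (z = 6.7): the cube (footprint 8×14) is included at this height (area 112.00 mm²); the cube at (0, 4) is not intersected at this z (z outside [8, 23]); Taking the union: only the 8×14 cube is present, so the union is just that shape — area = 112.00 mm²; the cone at (12.5, 8.5) is absent (z outside [8, 15.5]); Taking the union: only the result so far is present, so the union is just that shape — area = 112.00 mm². So its area = 112.00 mm². Layer 152 is larger (359.57 vs 112.00 mm²).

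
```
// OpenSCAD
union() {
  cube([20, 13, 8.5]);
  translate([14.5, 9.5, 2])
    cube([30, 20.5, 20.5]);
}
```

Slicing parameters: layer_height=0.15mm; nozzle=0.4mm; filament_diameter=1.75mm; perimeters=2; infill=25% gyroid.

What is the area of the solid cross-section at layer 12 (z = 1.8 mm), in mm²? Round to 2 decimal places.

At z = 1.8 mm: the cube (footprint 20×13) is included at this height (area 260.00 mm²); the cube at (14.5, 9.5) is not intersected at this z (z outside [2, 22.5]); Combining (union): only the 20×13 cube is present, so the union is just that shape — area = 260.00 mm². Overall, the cross-section is a single solid region. Net area = 260.00 mm².

260.00 mm²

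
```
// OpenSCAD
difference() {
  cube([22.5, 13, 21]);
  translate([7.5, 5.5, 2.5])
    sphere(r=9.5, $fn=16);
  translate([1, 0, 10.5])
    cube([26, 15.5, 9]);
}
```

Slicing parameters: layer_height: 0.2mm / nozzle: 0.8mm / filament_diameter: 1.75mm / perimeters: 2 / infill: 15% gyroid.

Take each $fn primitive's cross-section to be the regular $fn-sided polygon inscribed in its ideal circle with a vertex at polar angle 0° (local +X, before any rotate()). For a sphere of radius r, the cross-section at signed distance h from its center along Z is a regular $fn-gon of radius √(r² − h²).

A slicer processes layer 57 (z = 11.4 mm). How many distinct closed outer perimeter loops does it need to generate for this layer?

At z = 11.4 mm: the 22.5×13 cube contributes its full rectangle; the sphere at (7.5, 5.5): section is a regular 16-gon, circumradius = √(r²−h²) = √(9.5²−8.9²) = 3.323; the cube at (1, 0) (footprint 26×15.5) is included at this height; After the difference (first − rest): starting from the 22.5×13 cube, the r=9.5 sphere at (7.5, 5.5) lies wholly inside it (removes its full 33.80 mm² and its 20.74 mm outline becomes a hole wall); the 26×15.5 cube at (1, 0) partially overlaps it — only the 245.70 mm² overlap (of its 403.00 mm²) is removed, clipping the outline — 1 connected region. The result has 1 disconnected region.

1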